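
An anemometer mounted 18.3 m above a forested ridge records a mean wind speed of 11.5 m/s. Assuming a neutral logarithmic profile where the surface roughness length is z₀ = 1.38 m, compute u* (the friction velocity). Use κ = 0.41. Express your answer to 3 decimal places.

u* ≈ 1.824 m/s

Log law: V(z) = (u*/κ) · ln(z/z₀) ⇒ u* = κ · V / ln(z/z₀)
u* = 0.41 × 11.5 / ln(18.3/1.38) = 0.41 × 11.5 / 2.5848
   = 4.7150 / 2.5848 = 1.8241 m/s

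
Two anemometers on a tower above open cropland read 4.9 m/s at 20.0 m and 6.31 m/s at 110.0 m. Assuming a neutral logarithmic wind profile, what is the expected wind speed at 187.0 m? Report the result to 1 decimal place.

6.7 m/s

Log law: V ∝ ln(z/z₀). From the pair, with r = V₁/V₂ = 0.77655,
ln z₀ = (ln z₁ − r·ln z₂)/(1 − r) = (2.9957 − 0.77655×4.7005)/0.22345 = -2.9286 → z₀ = 0.05347 m
V₃ = V₁ · ln(z₃/z₀)/ln(z₁/z₀) = 4.9 × 8.1597/5.9243 = 6.7489 m/s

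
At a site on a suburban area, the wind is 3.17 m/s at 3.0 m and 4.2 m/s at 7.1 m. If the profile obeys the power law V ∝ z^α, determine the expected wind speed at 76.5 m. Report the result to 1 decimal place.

First find α: α = ln(V₂/V₁)/ln(z₂/z₁) = ln(4.2/3.17)/ln(7.1/3.0) = 0.28135/0.86148 = 0.3266
Extrapolate from 7.1 m to 76.5 m: V₃ = 4.2 × (76.5/7.1)^0.3266 = 4.2 × 2.1736 = 9.1290 m/s

9.1 m/s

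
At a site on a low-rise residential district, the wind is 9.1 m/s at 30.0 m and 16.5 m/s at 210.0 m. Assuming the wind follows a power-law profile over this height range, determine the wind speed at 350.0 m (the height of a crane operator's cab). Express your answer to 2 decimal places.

19.29 m/s

First find α: α = ln(V₂/V₁)/ln(z₂/z₁) = ln(16.5/9.1)/ln(210.0/30.0) = 0.59509/1.94591 = 0.3058
Extrapolate from 210.0 m to 350.0 m: V₃ = 16.5 × (350.0/210.0)^0.3058 = 16.5 × 1.1691 = 19.2898 m/s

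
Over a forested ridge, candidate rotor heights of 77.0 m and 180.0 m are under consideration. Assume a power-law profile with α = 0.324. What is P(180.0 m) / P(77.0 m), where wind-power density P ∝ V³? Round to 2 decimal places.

Speed ratio: V_B/V_A = (z_B/z_A)^α = (180.0/77.0)^0.324 = (2.3377)^0.324 = 1.31670
Power-density ratio: P_B/P_A = (V_B/V_A)³ = (1.31670)³ = 2.28274

2.28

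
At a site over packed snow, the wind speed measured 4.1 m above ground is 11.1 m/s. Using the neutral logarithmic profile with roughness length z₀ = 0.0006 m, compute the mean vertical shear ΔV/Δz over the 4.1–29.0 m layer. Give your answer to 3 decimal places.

0.099 m/s/m

Log law: V₂ = V₁ · ln(z₂/z₀)/ln(z₁/z₀) = 11.1 × 10.7859/8.8296 = 13.5594 m/s
ΔV/Δz = (13.5594 − 11.1)/(29.0 − 4.1) = 2.4594/24.9000 = 0.09877 m/s/m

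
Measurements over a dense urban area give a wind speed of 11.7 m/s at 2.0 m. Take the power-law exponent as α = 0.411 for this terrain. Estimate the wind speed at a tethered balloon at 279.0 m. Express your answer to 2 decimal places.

Power-law profile: V₂ = V₁ · (z₂/z₁)^α
V₂ = 11.7 × (279.0/2.0)^0.411 = 11.7 × (139.5000)^0.411
    = 11.7 × 7.6106 = 89.0442 m/s

89.04 m/s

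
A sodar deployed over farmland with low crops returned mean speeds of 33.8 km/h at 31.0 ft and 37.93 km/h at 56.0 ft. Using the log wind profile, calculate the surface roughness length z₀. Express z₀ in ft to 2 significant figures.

Log law: V(z) ∝ ln(z/z₀). With r = V₁/V₂ = 33.8/37.93 = 0.89112,
r · ln(z₂/z₀) = ln(z₁/z₀) ⇒ ln z₀ = (ln z₁ − r·ln z₂)/(1 − r)
ln z₀ = (3.43399 − 0.89112×4.02535) / 0.10888 = -1.4058
z₀ = exp(-1.4058) = 0.2452 ft

z₀ ≈ 0.25 ft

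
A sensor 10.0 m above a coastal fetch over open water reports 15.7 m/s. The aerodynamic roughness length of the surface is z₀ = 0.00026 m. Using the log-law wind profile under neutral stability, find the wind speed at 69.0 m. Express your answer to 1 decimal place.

Log law: V(z) ∝ ln(z/z₀), so V₂/V₁ = ln(z₂/z₀) / ln(z₁/z₀).
ln(69.0/0.00026) = 12.4889, ln(10.0/0.00026) = 10.5574
V₂ = 15.7 × 12.4889/10.5574 = 15.7 × 1.1830 = 18.5724 m/s

18.6 m/s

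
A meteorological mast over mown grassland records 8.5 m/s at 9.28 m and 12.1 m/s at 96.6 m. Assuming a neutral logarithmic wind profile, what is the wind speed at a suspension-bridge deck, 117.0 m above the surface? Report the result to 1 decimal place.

12.4 m/s

Log law: V ∝ ln(z/z₀). From the pair, with r = V₁/V₂ = 0.70248,
ln z₀ = (ln z₁ − r·ln z₂)/(1 − r) = (2.2279 − 0.70248×4.5706)/0.29752 = -3.3036 → z₀ = 0.03675 m
V₃ = V₁ · ln(z₃/z₀)/ln(z₁/z₀) = 8.5 × 8.0657/5.5314 = 12.3944 m/s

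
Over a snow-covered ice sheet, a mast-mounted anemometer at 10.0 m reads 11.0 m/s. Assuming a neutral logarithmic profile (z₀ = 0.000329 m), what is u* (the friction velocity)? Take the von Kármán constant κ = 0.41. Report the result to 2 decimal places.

Log law: V(z) = (u*/κ) · ln(z/z₀) ⇒ u* = κ · V / ln(z/z₀)
u* = 0.41 × 11.0 / ln(10.0/0.000329) = 0.41 × 11.0 / 10.3220
   = 4.5100 / 10.3220 = 0.4369 m/s

u* ≈ 0.44 m/s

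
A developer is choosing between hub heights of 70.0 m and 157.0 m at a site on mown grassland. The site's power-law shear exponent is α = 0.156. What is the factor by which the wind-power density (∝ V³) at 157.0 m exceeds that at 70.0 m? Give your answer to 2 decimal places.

Speed ratio: V_B/V_A = (z_B/z_A)^α = (157.0/70.0)^0.156 = (2.2429)^0.156 = 1.13429
Power-density ratio: P_B/P_A = (V_B/V_A)³ = (1.13429)³ = 1.45940

1.46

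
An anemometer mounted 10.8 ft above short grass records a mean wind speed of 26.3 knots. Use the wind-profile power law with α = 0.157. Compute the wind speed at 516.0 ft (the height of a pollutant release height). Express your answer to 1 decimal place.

48.3 knots

Power-law profile: V₂ = V₁ · (z₂/z₁)^α
V₂ = 26.3 × (516.0/10.8)^0.157 = 26.3 × (47.7778)^0.157
    = 26.3 × 1.8350 = 48.2608 knots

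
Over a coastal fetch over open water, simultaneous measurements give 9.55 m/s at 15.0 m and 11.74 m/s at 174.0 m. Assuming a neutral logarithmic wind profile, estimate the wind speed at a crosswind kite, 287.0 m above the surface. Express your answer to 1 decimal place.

12.2 m/s

Log law: V ∝ ln(z/z₀). From the pair, with r = V₁/V₂ = 0.81346,
ln z₀ = (ln z₁ − r·ln z₂)/(1 − r) = (2.7081 − 0.81346×5.1591)/0.18654 = -7.9801 → z₀ = 0.0003422 m
V₃ = V₁ · ln(z₃/z₀)/ln(z₁/z₀) = 9.55 × 13.6396/10.6882 = 12.1871 m/s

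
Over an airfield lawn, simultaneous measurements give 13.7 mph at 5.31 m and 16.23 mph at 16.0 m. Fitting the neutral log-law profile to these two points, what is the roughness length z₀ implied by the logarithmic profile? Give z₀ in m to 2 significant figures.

Log law: V(z) ∝ ln(z/z₀). With r = V₁/V₂ = 13.7/16.23 = 0.84412,
r · ln(z₂/z₀) = ln(z₁/z₀) ⇒ ln z₀ = (ln z₁ − r·ln z₂)/(1 − r)
ln z₀ = (1.66959 − 0.84412×2.77259) / 0.15588 = -4.3032
z₀ = exp(-4.3032) = 0.01353 m

z₀ ≈ 0.014 m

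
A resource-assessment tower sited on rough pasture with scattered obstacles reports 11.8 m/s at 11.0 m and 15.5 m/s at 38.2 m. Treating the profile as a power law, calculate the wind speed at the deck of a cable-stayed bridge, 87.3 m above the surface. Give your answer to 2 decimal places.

First find α: α = ln(V₂/V₁)/ln(z₂/z₁) = ln(15.5/11.8)/ln(38.2/11.0) = 0.27274/1.24494 = 0.2191
Extrapolate from 38.2 m to 87.3 m: V₃ = 15.5 × (87.3/38.2)^0.2191 = 15.5 × 1.1985 = 18.5768 m/s

18.58 m/s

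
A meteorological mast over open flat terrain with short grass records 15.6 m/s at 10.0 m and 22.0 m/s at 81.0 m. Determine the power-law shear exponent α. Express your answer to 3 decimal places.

α ≈ 0.164

Power law: V₂/V₁ = (z₂/z₁)^α ⇒ α = ln(V₂/V₁) / ln(z₂/z₁)
α = ln(22.0/15.6) / ln(81.0/10.0) = ln(1.4103) / ln(8.1000)
  = 0.34377 / 2.09186 = 0.16434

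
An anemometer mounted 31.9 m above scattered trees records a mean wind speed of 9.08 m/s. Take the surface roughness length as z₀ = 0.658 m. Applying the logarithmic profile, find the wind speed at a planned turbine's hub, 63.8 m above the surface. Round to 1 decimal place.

10.7 m/s

Log law: V(z) ∝ ln(z/z₀), so V₂/V₁ = ln(z₂/z₀) / ln(z₁/z₀).
ln(63.8/0.658) = 4.5743, ln(31.9/0.658) = 3.8812
V₂ = 9.08 × 4.5743/3.8812 = 9.08 × 1.1786 = 10.7016 m/s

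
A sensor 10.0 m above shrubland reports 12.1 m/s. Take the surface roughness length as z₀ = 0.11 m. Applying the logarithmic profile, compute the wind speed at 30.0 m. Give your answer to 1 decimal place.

15.0 m/s

Log law: V(z) ∝ ln(z/z₀), so V₂/V₁ = ln(z₂/z₀) / ln(z₁/z₀).
ln(30.0/0.11) = 5.6085, ln(10.0/0.11) = 4.5099
V₂ = 12.1 × 5.6085/4.5099 = 12.1 × 1.2436 = 15.0476 m/s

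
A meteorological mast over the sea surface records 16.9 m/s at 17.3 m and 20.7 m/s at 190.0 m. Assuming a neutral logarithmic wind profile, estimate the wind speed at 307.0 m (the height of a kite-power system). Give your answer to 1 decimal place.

21.5 m/s

Log law: V ∝ ln(z/z₀). From the pair, with r = V₁/V₂ = 0.81643,
ln z₀ = (ln z₁ − r·ln z₂)/(1 − r) = (2.8507 − 0.81643×5.2470)/0.18357 = -7.8066 → z₀ = 0.0004070 m
V₃ = V₁ · ln(z₃/z₀)/ln(z₁/z₀) = 16.9 × 13.5334/10.6573 = 21.4609 m/s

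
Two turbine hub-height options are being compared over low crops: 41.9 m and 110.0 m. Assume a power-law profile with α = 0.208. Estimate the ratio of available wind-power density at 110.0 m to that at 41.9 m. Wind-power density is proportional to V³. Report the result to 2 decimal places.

Speed ratio: V_B/V_A = (z_B/z_A)^α = (110.0/41.9)^0.208 = (2.6253)^0.208 = 1.22233
Power-density ratio: P_B/P_A = (V_B/V_A)³ = (1.22233)³ = 1.82628

1.83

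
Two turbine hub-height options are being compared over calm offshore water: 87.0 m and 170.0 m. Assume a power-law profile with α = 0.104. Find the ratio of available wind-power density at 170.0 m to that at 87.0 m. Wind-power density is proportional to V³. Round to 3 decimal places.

1.232

Speed ratio: V_B/V_A = (z_B/z_A)^α = (170.0/87.0)^0.104 = (1.9540)^0.104 = 1.07215
Power-density ratio: P_B/P_A = (V_B/V_A)³ = (1.07215)³ = 1.23245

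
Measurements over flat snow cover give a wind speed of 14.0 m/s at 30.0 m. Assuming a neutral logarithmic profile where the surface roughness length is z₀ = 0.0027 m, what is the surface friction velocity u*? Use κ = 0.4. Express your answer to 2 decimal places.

u* ≈ 0.60 m/s

Log law: V(z) = (u*/κ) · ln(z/z₀) ⇒ u* = κ · V / ln(z/z₀)
u* = 0.4 × 14.0 / ln(30.0/0.0027) = 0.4 × 14.0 / 9.3157
   = 5.6000 / 9.3157 = 0.6011 m/s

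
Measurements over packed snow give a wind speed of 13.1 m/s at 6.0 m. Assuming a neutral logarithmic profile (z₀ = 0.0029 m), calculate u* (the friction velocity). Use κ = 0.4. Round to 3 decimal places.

u* ≈ 0.686 m/s

Log law: V(z) = (u*/κ) · ln(z/z₀) ⇒ u* = κ · V / ln(z/z₀)
u* = 0.4 × 13.1 / ln(6.0/0.0029) = 0.4 × 13.1 / 7.6348
   = 5.2400 / 7.6348 = 0.6863 m/s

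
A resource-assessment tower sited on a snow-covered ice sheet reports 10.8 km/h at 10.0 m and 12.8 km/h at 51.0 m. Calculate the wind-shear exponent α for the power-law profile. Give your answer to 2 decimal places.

α ≈ 0.10

Power law: V₂/V₁ = (z₂/z₁)^α ⇒ α = ln(V₂/V₁) / ln(z₂/z₁)
α = ln(12.8/10.8) / ln(51.0/10.0) = ln(1.1852) / ln(5.1000)
  = 0.16990 / 1.62924 = 0.10428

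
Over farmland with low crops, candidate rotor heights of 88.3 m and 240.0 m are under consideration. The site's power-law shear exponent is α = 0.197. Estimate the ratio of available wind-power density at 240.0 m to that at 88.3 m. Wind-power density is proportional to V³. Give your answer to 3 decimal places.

1.806

Speed ratio: V_B/V_A = (z_B/z_A)^α = (240.0/88.3)^0.197 = (2.7180)^0.197 = 1.21772
Power-density ratio: P_B/P_A = (V_B/V_A)³ = (1.21772)³ = 1.80569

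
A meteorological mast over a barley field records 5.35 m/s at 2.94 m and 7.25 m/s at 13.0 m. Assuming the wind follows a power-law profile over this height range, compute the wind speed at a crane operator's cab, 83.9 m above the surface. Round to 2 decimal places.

First find α: α = ln(V₂/V₁)/ln(z₂/z₁) = ln(7.25/5.35)/ln(13.0/2.94) = 0.30390/1.48654 = 0.2044
Extrapolate from 13.0 m to 83.9 m: V₃ = 7.25 × (83.9/13.0)^0.2044 = 7.25 × 1.4641 = 10.6144 m/s

10.61 m/s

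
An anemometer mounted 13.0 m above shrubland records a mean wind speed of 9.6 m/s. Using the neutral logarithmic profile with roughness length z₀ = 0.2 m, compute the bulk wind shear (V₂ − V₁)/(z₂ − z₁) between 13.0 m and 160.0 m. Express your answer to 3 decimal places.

Log law: V₂ = V₁ · ln(z₂/z₀)/ln(z₁/z₀) = 9.6 × 6.6846/4.1744 = 15.3729 m/s
ΔV/Δz = (15.3729 − 9.6)/(160.0 − 13.0) = 5.7729/147.0000 = 0.03927 m/s/m

0.039 m/s/m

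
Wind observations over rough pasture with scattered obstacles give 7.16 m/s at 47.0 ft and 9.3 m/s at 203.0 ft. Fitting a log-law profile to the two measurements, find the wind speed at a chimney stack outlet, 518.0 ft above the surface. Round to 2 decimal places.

10.67 m/s

Log law: V ∝ ln(z/z₀). From the pair, with r = V₁/V₂ = 0.76989,
ln z₀ = (ln z₁ − r·ln z₂)/(1 − r) = (3.8501 − 0.76989×5.3132)/0.23011 = -1.0449 → z₀ = 0.3517 ft
V₃ = V₁ · ln(z₃/z₀)/ln(z₁/z₀) = 7.16 × 7.2949/4.8951 = 10.6702 m/s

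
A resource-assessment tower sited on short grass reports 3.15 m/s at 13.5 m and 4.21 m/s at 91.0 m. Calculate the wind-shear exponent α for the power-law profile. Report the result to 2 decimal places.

Power law: V₂/V₁ = (z₂/z₁)^α ⇒ α = ln(V₂/V₁) / ln(z₂/z₁)
α = ln(4.21/3.15) / ln(91.0/13.5) = ln(1.3365) / ln(6.7407)
  = 0.29006 / 1.90817 = 0.15201

α ≈ 0.15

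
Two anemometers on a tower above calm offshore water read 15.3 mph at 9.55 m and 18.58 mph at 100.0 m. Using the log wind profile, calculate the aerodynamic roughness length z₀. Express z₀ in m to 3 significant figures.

Log law: V(z) ∝ ln(z/z₀). With r = V₁/V₂ = 15.3/18.58 = 0.82347,
r · ln(z₂/z₀) = ln(z₁/z₀) ⇒ ln z₀ = (ln z₁ − r·ln z₂)/(1 − r)
ln z₀ = (2.25654 − 0.82347×4.60517) / 0.17653 = -8.6990
z₀ = exp(-8.6990) = 0.0001668 m

z₀ ≈ 0.000167 m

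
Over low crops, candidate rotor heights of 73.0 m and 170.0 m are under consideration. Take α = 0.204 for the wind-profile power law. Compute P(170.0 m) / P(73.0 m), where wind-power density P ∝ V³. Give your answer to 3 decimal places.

1.678

Speed ratio: V_B/V_A = (z_B/z_A)^α = (170.0/73.0)^0.204 = (2.3288)^0.204 = 1.18821
Power-density ratio: P_B/P_A = (V_B/V_A)³ = (1.18821)³ = 1.67757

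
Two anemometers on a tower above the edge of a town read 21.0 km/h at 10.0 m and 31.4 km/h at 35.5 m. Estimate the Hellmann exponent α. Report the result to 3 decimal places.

α ≈ 0.318

Power law: V₂/V₁ = (z₂/z₁)^α ⇒ α = ln(V₂/V₁) / ln(z₂/z₁)
α = ln(31.4/21.0) / ln(35.5/10.0) = ln(1.4952) / ln(3.5500)
  = 0.40229 / 1.26695 = 0.31752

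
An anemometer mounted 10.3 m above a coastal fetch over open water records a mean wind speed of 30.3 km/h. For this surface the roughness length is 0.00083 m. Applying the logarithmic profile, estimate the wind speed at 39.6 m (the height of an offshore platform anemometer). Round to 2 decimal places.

34.63 km/h

Log law: V(z) ∝ ln(z/z₀), so V₂/V₁ = ln(z₂/z₀) / ln(z₁/z₀).
ln(39.6/0.00083) = 10.7729, ln(10.3/0.00083) = 9.4262
V₂ = 30.3 × 10.7729/9.4262 = 30.3 × 1.1429 = 34.6288 km/h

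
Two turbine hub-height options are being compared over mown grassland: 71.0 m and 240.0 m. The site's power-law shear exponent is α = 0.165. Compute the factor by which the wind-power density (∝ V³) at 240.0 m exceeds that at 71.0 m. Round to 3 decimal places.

Speed ratio: V_B/V_A = (z_B/z_A)^α = (240.0/71.0)^0.165 = (3.3803)^0.165 = 1.22258
Power-density ratio: P_B/P_A = (V_B/V_A)³ = (1.22258)³ = 1.82739

1.827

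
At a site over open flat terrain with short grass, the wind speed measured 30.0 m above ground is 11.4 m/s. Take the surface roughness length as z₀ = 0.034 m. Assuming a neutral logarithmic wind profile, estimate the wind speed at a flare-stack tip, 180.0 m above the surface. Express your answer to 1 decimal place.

14.4 m/s

Log law: V(z) ∝ ln(z/z₀), so V₂/V₁ = ln(z₂/z₀) / ln(z₁/z₀).
ln(180.0/0.034) = 8.5744, ln(30.0/0.034) = 6.7826
V₂ = 11.4 × 8.5744/6.7826 = 11.4 × 1.2642 = 14.4115 m/s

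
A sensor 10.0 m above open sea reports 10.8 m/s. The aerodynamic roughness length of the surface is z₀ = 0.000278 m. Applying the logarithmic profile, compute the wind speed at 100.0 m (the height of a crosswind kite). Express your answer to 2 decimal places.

Log law: V(z) ∝ ln(z/z₀), so V₂/V₁ = ln(z₂/z₀) / ln(z₁/z₀).
ln(100.0/0.000278) = 12.7931, ln(10.0/0.000278) = 10.4905
V₂ = 10.8 × 12.7931/10.4905 = 10.8 × 1.2195 = 13.1705 m/s

13.17 m/s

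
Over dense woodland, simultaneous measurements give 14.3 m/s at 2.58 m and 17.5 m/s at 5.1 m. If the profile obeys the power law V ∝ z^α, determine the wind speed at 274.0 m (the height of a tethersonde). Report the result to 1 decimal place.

57.0 m/s

First find α: α = ln(V₂/V₁)/ln(z₂/z₁) = ln(17.5/14.3)/ln(5.1/2.58) = 0.20194/0.68145 = 0.2963
Extrapolate from 5.1 m to 274.0 m: V₃ = 17.5 × (274.0/5.1)^0.2963 = 17.5 × 3.2563 = 56.9849 m/s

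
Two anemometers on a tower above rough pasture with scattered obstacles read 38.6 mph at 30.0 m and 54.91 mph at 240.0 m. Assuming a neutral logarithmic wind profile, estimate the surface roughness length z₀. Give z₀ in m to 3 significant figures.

z₀ ≈ 0.219 m

Log law: V(z) ∝ ln(z/z₀). With r = V₁/V₂ = 38.6/54.91 = 0.70297,
r · ln(z₂/z₀) = ln(z₁/z₀) ⇒ ln z₀ = (ln z₁ − r·ln z₂)/(1 − r)
ln z₀ = (3.40120 − 0.70297×5.48064) / 0.29703 = -1.5201
z₀ = exp(-1.5201) = 0.2187 m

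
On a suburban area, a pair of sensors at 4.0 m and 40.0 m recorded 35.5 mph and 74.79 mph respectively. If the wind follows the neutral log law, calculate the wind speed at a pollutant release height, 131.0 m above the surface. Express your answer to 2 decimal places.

95.03 mph

Log law: V ∝ ln(z/z₀). From the pair, with r = V₁/V₂ = 0.47466,
ln z₀ = (ln z₁ − r·ln z₂)/(1 − r) = (1.3863 − 0.47466×3.6889)/0.52534 = -0.6942 → z₀ = 0.4995 m
V₃ = V₁ · ln(z₃/z₀)/ln(z₁/z₀) = 35.5 × 5.5694/2.0805 = 95.0327 mph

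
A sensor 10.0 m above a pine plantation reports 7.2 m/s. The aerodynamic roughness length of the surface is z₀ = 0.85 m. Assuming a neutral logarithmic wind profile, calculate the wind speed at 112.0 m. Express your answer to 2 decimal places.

Log law: V(z) ∝ ln(z/z₀), so V₂/V₁ = ln(z₂/z₀) / ln(z₁/z₀).
ln(112.0/0.85) = 4.8810, ln(10.0/0.85) = 2.4651
V₂ = 7.2 × 4.8810/2.4651 = 7.2 × 1.9800 = 14.2563 m/s

14.26 m/s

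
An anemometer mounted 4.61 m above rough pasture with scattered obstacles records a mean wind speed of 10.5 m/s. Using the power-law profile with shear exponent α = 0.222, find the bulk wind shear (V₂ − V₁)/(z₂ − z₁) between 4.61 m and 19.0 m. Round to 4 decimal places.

Power law: V₂ = V₁ · (z₂/z₁)^α = 10.5 × (4.1215)^0.222 = 14.3791 m/s
ΔV/Δz = (14.3791 − 10.5)/(19.0 − 4.61) = 3.8791/14.3900 = 0.26957 m/s/m

0.2696 m/s/m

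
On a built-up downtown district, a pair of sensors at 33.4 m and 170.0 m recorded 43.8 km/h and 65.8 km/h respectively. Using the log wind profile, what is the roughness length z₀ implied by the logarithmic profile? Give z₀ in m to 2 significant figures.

Log law: V(z) ∝ ln(z/z₀). With r = V₁/V₂ = 43.8/65.8 = 0.66565,
r · ln(z₂/z₀) = ln(z₁/z₀) ⇒ ln z₀ = (ln z₁ − r·ln z₂)/(1 − r)
ln z₀ = (3.50856 − 0.66565×5.13580) / 0.33435 = 0.2689
z₀ = exp(0.2689) = 1.308 m

z₀ ≈ 1.3 m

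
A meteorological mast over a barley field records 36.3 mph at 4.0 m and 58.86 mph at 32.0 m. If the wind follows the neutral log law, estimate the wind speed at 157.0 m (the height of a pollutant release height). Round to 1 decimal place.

Log law: V ∝ ln(z/z₀). From the pair, with r = V₁/V₂ = 0.61672,
ln z₀ = (ln z₁ − r·ln z₂)/(1 − r) = (1.3863 − 0.61672×3.4657)/0.38328 = -1.9596 → z₀ = 0.1409 m
V₃ = V₁ · ln(z₃/z₀)/ln(z₁/z₀) = 36.3 × 7.0159/3.3459 = 76.1155 mph

76.1 mph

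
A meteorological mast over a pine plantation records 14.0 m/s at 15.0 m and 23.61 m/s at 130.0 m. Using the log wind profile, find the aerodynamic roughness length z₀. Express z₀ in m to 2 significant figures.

z₀ ≈ 0.65 m

Log law: V(z) ∝ ln(z/z₀). With r = V₁/V₂ = 14.0/23.61 = 0.59297,
r · ln(z₂/z₀) = ln(z₁/z₀) ⇒ ln z₀ = (ln z₁ − r·ln z₂)/(1 − r)
ln z₀ = (2.70805 − 0.59297×4.86753) / 0.40703 = -0.4379
z₀ = exp(-0.4379) = 0.6454 m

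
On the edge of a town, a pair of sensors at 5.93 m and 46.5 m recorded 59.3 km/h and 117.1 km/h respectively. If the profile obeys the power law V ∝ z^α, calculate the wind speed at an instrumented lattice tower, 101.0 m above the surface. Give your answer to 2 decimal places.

151.31 km/h

First find α: α = ln(V₂/V₁)/ln(z₂/z₁) = ln(117.1/59.3)/ln(46.5/5.93) = 0.68042/2.05943 = 0.3304
Extrapolate from 46.5 m to 101.0 m: V₃ = 117.1 × (101.0/46.5)^0.3304 = 117.1 × 1.2921 = 151.3058 km/h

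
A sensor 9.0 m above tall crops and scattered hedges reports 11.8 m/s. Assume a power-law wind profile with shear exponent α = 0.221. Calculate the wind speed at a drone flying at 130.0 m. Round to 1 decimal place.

Power-law profile: V₂ = V₁ · (z₂/z₁)^α
V₂ = 11.8 × (130.0/9.0)^0.221 = 11.8 × (14.4444)^0.221
    = 11.8 × 1.8042 = 21.2900 m/s

21.3 m/s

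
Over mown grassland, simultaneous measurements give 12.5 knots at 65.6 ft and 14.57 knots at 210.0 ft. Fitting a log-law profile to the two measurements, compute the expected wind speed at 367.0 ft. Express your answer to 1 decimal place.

15.6 knots

Log law: V ∝ ln(z/z₀). From the pair, with r = V₁/V₂ = 0.85793,
ln z₀ = (ln z₁ − r·ln z₂)/(1 − r) = (4.1836 − 0.85793×5.3471)/0.14207 = -2.8426 → z₀ = 0.05827 ft
V₃ = V₁ · ln(z₃/z₀)/ln(z₁/z₀) = 12.5 × 8.7479/7.0262 = 15.5632 knots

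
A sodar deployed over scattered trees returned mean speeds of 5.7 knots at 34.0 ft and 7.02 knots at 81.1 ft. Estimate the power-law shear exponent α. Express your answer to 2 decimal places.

α ≈ 0.24

Power law: V₂/V₁ = (z₂/z₁)^α ⇒ α = ln(V₂/V₁) / ln(z₂/z₁)
α = ln(7.02/5.7) / ln(81.1/34.0) = ln(1.2316) / ln(2.3853)
  = 0.20830 / 0.86932 = 0.23961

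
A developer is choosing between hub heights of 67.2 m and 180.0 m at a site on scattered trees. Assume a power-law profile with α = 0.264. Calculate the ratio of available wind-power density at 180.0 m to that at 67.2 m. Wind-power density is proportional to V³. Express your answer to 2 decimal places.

Speed ratio: V_B/V_A = (z_B/z_A)^α = (180.0/67.2)^0.264 = (2.6786)^0.264 = 1.29708
Power-density ratio: P_B/P_A = (V_B/V_A)³ = (1.29708)³ = 2.18222

2.18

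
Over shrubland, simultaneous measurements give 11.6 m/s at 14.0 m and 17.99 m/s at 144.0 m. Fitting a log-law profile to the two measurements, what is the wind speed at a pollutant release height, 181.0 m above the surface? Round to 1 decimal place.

18.6 m/s

Log law: V ∝ ln(z/z₀). From the pair, with r = V₁/V₂ = 0.64480,
ln z₀ = (ln z₁ − r·ln z₂)/(1 − r) = (2.6391 − 0.64480×4.9698)/0.35520 = -1.5920 → z₀ = 0.2035 m
V₃ = V₁ · ln(z₃/z₀)/ln(z₁/z₀) = 11.6 × 6.7905/4.2311 = 18.6170 m/s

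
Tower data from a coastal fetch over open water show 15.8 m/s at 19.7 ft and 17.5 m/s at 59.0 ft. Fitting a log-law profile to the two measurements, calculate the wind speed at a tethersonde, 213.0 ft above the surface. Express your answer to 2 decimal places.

19.49 m/s

Log law: V ∝ ln(z/z₀). From the pair, with r = V₁/V₂ = 0.90286,
ln z₀ = (ln z₁ − r·ln z₂)/(1 − r) = (2.9806 − 0.90286×4.0775)/0.09714 = -7.2143 → z₀ = 0.0007360 ft
V₃ = V₁ · ln(z₃/z₀)/ln(z₁/z₀) = 15.8 × 12.5756/10.1949 = 19.4896 m/s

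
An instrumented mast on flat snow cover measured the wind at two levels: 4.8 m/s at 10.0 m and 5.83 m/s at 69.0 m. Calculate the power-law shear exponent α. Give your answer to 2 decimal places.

α ≈ 0.10

Power law: V₂/V₁ = (z₂/z₁)^α ⇒ α = ln(V₂/V₁) / ln(z₂/z₁)
α = ln(5.83/4.8) / ln(69.0/10.0) = ln(1.2146) / ln(6.9000)
  = 0.19440 / 1.93152 = 0.10065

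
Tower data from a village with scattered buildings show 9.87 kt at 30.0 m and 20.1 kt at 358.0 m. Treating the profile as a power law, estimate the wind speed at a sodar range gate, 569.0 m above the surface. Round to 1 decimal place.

First find α: α = ln(V₂/V₁)/ln(z₂/z₁) = ln(20.1/9.87)/ln(358.0/30.0) = 0.71122/2.47934 = 0.2869
Extrapolate from 358.0 m to 569.0 m: V₃ = 20.1 × (569.0/358.0)^0.2869 = 20.1 × 1.1422 = 22.9573 kt

23.0 kt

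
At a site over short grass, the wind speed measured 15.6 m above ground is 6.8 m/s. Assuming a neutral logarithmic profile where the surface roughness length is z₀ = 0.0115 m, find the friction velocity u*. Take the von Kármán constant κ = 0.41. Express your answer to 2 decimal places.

u* ≈ 0.39 m/s

Log law: V(z) = (u*/κ) · ln(z/z₀) ⇒ u* = κ · V / ln(z/z₀)
u* = 0.41 × 6.8 / ln(15.6/0.0115) = 0.41 × 6.8 / 7.2127
   = 2.7880 / 7.2127 = 0.3865 m/s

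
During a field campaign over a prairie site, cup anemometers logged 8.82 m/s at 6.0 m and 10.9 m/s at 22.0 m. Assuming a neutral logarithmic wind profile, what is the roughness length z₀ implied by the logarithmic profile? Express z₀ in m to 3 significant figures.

z₀ ≈ 0.0243 m

Log law: V(z) ∝ ln(z/z₀). With r = V₁/V₂ = 8.82/10.9 = 0.80917,
r · ln(z₂/z₀) = ln(z₁/z₀) ⇒ ln z₀ = (ln z₁ − r·ln z₂)/(1 − r)
ln z₀ = (1.79176 − 0.80917×3.09104) / 0.19083 = -3.7177
z₀ = exp(-3.7177) = 0.02429 m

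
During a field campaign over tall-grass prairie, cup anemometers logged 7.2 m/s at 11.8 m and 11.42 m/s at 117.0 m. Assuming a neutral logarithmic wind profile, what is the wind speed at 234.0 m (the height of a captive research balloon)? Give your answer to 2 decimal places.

Log law: V ∝ ln(z/z₀). From the pair, with r = V₁/V₂ = 0.63047,
ln z₀ = (ln z₁ − r·ln z₂)/(1 − r) = (2.4681 − 0.63047×4.7622)/0.36953 = -1.4460 → z₀ = 0.2355 m
V₃ = V₁ · ln(z₃/z₀)/ln(z₁/z₀) = 7.2 × 6.9013/3.9141 = 12.6951 m/s

12.70 m/s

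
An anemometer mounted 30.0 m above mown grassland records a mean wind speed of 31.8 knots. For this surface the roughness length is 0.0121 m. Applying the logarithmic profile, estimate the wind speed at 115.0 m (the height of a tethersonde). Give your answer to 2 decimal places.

Log law: V(z) ∝ ln(z/z₀), so V₂/V₁ = ln(z₂/z₀) / ln(z₁/z₀).
ln(115.0/0.0121) = 9.1595, ln(30.0/0.0121) = 7.8157
V₂ = 31.8 × 9.1595/7.8157 = 31.8 × 1.1719 = 37.2673 knots

37.27 knots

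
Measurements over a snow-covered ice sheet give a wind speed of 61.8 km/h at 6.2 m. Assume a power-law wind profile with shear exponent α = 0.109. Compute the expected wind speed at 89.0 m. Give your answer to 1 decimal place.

Power-law profile: V₂ = V₁ · (z₂/z₁)^α
V₂ = 61.8 × (89.0/6.2)^0.109 = 61.8 × (14.3548)^0.109
    = 61.8 × 1.3369 = 82.6231 km/h

82.6 km/h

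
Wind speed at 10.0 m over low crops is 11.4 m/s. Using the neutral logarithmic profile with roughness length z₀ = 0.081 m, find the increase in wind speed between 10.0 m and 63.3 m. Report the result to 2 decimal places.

4.37 m/s

Log law: V₂ = V₁ · ln(z₂/z₀)/ln(z₁/z₀) = 11.4 × 6.6612/4.8159 = 15.7681 m/s
ΔV = 15.7681 − 11.4 = 4.3681 m/s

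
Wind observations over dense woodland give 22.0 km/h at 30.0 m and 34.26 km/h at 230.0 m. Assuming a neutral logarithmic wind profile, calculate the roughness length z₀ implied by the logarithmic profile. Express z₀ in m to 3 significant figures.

Log law: V(z) ∝ ln(z/z₀). With r = V₁/V₂ = 22.0/34.26 = 0.64215,
r · ln(z₂/z₀) = ln(z₁/z₀) ⇒ ln z₀ = (ln z₁ − r·ln z₂)/(1 − r)
ln z₀ = (3.40120 − 0.64215×5.43808) / 0.35785 = -0.2539
z₀ = exp(-0.2539) = 0.7758 m

z₀ ≈ 0.776 m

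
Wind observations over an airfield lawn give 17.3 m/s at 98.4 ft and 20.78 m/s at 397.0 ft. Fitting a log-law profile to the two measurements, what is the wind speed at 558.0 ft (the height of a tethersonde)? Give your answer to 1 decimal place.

21.6 m/s

Log law: V ∝ ln(z/z₀). From the pair, with r = V₁/V₂ = 0.83253,
ln z₀ = (ln z₁ − r·ln z₂)/(1 − r) = (4.5890 − 0.83253×5.9839)/0.16747 = -2.3454 → z₀ = 0.09581 ft
V₃ = V₁ · ln(z₃/z₀)/ln(z₁/z₀) = 17.3 × 8.6697/6.9344 = 21.6293 m/s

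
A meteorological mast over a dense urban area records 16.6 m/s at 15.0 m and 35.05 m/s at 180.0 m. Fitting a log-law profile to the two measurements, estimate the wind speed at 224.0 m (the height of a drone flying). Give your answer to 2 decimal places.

Log law: V ∝ ln(z/z₀). From the pair, with r = V₁/V₂ = 0.47361,
ln z₀ = (ln z₁ − r·ln z₂)/(1 − r) = (2.7081 − 0.47361×5.1930)/0.52639 = 0.4723 → z₀ = 1.604 m
V₃ = V₁ · ln(z₃/z₀)/ln(z₁/z₀) = 16.6 × 4.9393/2.2357 = 36.6737 m/s

36.67 m/s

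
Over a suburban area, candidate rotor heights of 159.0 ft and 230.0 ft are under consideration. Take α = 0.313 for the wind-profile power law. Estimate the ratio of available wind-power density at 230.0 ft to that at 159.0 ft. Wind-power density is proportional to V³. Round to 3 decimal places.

1.414

Speed ratio: V_B/V_A = (z_B/z_A)^α = (230.0/159.0)^0.313 = (1.4465)^0.313 = 1.12249
Power-density ratio: P_B/P_A = (V_B/V_A)³ = (1.12249)³ = 1.41433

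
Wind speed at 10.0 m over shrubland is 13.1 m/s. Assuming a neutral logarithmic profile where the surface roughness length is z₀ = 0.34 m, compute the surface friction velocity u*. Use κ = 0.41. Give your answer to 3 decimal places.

u* ≈ 1.588 m/s

Log law: V(z) = (u*/κ) · ln(z/z₀) ⇒ u* = κ · V / ln(z/z₀)
u* = 0.41 × 13.1 / ln(10.0/0.34) = 0.41 × 13.1 / 3.3814
   = 5.3710 / 3.3814 = 1.5884 m/s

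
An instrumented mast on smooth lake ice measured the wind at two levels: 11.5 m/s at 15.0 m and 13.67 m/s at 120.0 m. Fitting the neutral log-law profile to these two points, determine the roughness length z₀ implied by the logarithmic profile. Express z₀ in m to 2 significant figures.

Log law: V(z) ∝ ln(z/z₀). With r = V₁/V₂ = 11.5/13.67 = 0.84126,
r · ln(z₂/z₀) = ln(z₁/z₀) ⇒ ln z₀ = (ln z₁ − r·ln z₂)/(1 − r)
ln z₀ = (2.70805 − 0.84126×4.78749) / 0.15874 = -8.3120
z₀ = exp(-8.3120) = 0.0002455 m

z₀ ≈ 0.00025 m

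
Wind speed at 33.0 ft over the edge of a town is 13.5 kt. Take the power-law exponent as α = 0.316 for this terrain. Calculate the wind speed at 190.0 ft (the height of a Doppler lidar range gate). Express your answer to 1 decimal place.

Power-law profile: V₂ = V₁ · (z₂/z₁)^α
V₂ = 13.5 × (190.0/33.0)^0.316 = 13.5 × (5.7576)^0.316
    = 13.5 × 1.7387 = 23.4730 kt

23.5 kt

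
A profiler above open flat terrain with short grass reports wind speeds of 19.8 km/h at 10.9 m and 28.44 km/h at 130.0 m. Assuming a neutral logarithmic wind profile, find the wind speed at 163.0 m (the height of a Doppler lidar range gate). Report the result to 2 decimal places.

29.23 km/h

Log law: V ∝ ln(z/z₀). From the pair, with r = V₁/V₂ = 0.69620,
ln z₀ = (ln z₁ − r·ln z₂)/(1 − r) = (2.3888 − 0.69620×4.8675)/0.30380 = -3.2918 → z₀ = 0.03719 m
V₃ = V₁ · ln(z₃/z₀)/ln(z₁/z₀) = 19.8 × 8.3855/5.6805 = 29.2285 km/h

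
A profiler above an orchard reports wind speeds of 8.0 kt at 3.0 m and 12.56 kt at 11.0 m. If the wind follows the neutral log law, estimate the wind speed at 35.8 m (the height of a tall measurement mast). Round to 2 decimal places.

16.70 kt

Log law: V ∝ ln(z/z₀). From the pair, with r = V₁/V₂ = 0.63694,
ln z₀ = (ln z₁ − r·ln z₂)/(1 − r) = (1.0986 − 0.63694×2.3979)/0.36306 = -1.1808 → z₀ = 0.3070 m
V₃ = V₁ · ln(z₃/z₀)/ln(z₁/z₀) = 8.0 × 4.7588/2.2794 = 16.7015 kt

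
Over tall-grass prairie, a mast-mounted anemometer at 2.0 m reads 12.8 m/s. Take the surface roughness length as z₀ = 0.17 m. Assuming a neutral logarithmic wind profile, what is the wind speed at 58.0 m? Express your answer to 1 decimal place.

Log law: V(z) ∝ ln(z/z₀), so V₂/V₁ = ln(z₂/z₀) / ln(z₁/z₀).
ln(58.0/0.17) = 5.8324, ln(2.0/0.17) = 2.4651
V₂ = 12.8 × 5.8324/2.4651 = 12.8 × 2.3660 = 30.2846 m/s

30.3 m/s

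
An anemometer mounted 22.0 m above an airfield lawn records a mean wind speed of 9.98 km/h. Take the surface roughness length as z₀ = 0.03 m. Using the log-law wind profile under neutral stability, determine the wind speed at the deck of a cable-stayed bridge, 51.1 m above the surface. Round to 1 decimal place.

11.3 km/h

Log law: V(z) ∝ ln(z/z₀), so V₂/V₁ = ln(z₂/z₀) / ln(z₁/z₀).
ln(51.1/0.03) = 7.4403, ln(22.0/0.03) = 6.5976
V₂ = 9.98 × 7.4403/6.5976 = 9.98 × 1.1277 = 11.2548 km/h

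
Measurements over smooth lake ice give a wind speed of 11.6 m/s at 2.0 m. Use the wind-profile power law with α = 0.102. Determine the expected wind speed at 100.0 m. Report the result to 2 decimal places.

17.29 m/s

Power-law profile: V₂ = V₁ · (z₂/z₁)^α
V₂ = 11.6 × (100.0/2.0)^0.102 = 11.6 × (50.0000)^0.102
    = 11.6 × 1.4904 = 17.2883 m/s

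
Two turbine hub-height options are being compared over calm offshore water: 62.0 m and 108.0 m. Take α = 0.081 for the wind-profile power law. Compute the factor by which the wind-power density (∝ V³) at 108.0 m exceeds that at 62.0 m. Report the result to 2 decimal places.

1.14

Speed ratio: V_B/V_A = (z_B/z_A)^α = (108.0/62.0)^0.081 = (1.7419)^0.081 = 1.04598
Power-density ratio: P_B/P_A = (V_B/V_A)³ = (1.04598)³ = 1.14438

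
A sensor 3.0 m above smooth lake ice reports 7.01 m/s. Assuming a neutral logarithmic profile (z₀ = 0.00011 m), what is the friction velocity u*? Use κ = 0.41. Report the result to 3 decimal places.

Log law: V(z) = (u*/κ) · ln(z/z₀) ⇒ u* = κ · V / ln(z/z₀)
u* = 0.41 × 7.01 / ln(3.0/0.00011) = 0.41 × 7.01 / 10.2136
   = 2.8741 / 10.2136 = 0.2814 m/s

u* ≈ 0.281 m/s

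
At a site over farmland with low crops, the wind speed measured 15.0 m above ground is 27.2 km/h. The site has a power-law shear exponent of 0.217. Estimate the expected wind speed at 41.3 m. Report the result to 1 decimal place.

Power-law profile: V₂ = V₁ · (z₂/z₁)^α
V₂ = 27.2 × (41.3/15.0)^0.217 = 27.2 × (2.7533)^0.217
    = 27.2 × 1.2458 = 33.8858 km/h

33.9 km/h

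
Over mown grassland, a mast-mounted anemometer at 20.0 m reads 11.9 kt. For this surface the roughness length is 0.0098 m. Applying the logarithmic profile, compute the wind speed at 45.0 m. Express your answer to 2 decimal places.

13.17 kt

Log law: V(z) ∝ ln(z/z₀), so V₂/V₁ = ln(z₂/z₀) / ln(z₁/z₀).
ln(45.0/0.0098) = 8.4320, ln(20.0/0.0098) = 7.6211
V₂ = 11.9 × 8.4320/7.6211 = 11.9 × 1.1064 = 13.1662 kt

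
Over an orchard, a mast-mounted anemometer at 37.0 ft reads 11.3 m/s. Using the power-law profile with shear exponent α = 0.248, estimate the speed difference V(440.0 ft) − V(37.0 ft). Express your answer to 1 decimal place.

Power law: V₂ = V₁ · (z₂/z₁)^α = 11.3 × (11.8919)^0.248 = 20.8805 m/s
ΔV = 20.8805 − 11.3 = 9.5805 m/s

9.6 m/s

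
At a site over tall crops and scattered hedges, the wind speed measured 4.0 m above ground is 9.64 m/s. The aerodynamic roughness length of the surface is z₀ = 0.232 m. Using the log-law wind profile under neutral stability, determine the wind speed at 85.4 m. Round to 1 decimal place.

20.0 m/s

Log law: V(z) ∝ ln(z/z₀), so V₂/V₁ = ln(z₂/z₀) / ln(z₁/z₀).
ln(85.4/0.232) = 5.9084, ln(4.0/0.232) = 2.8473
V₂ = 9.64 × 5.9084/2.8473 = 9.64 × 2.0751 = 20.0036 m/s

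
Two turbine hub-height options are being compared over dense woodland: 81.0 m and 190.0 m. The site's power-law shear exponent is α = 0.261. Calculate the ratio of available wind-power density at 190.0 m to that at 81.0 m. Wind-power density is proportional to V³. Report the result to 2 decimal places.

1.95

Speed ratio: V_B/V_A = (z_B/z_A)^α = (190.0/81.0)^0.261 = (2.3457)^0.261 = 1.24922
Power-density ratio: P_B/P_A = (V_B/V_A)³ = (1.24922)³ = 1.94949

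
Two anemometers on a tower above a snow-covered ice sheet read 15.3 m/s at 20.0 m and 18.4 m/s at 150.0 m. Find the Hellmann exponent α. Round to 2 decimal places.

α ≈ 0.09

Power law: V₂/V₁ = (z₂/z₁)^α ⇒ α = ln(V₂/V₁) / ln(z₂/z₁)
α = ln(18.4/15.3) / ln(150.0/20.0) = ln(1.2026) / ln(7.5000)
  = 0.18450 / 2.01490 = 0.09157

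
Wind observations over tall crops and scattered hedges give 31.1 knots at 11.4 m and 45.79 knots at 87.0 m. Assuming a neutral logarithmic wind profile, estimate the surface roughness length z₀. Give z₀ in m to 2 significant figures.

Log law: V(z) ∝ ln(z/z₀). With r = V₁/V₂ = 31.1/45.79 = 0.67919,
r · ln(z₂/z₀) = ln(z₁/z₀) ⇒ ln z₀ = (ln z₁ − r·ln z₂)/(1 − r)
ln z₀ = (2.43361 − 0.67919×4.46591) / 0.32081 = -1.8689
z₀ = exp(-1.8689) = 0.1543 m

z₀ ≈ 0.15 m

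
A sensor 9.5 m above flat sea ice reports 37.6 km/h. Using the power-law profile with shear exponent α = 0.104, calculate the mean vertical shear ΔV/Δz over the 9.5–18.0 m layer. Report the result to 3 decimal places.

Power law: V₂ = V₁ · (z₂/z₁)^α = 37.6 × (1.8947)^0.104 = 40.1840 km/h
ΔV/Δz = (40.1840 − 37.6)/(18.0 − 9.5) = 2.5840/8.5000 = 0.30400 km/h/m

0.304 km/h/m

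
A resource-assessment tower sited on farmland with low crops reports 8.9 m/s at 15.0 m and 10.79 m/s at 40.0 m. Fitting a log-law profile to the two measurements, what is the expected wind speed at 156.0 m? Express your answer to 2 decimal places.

13.41 m/s

Log law: V ∝ ln(z/z₀). From the pair, with r = V₁/V₂ = 0.82484,
ln z₀ = (ln z₁ − r·ln z₂)/(1 − r) = (2.7081 − 0.82484×3.6889)/0.17516 = -1.9107 → z₀ = 0.1480 m
V₃ = V₁ · ln(z₃/z₀)/ln(z₁/z₀) = 8.9 × 6.9605/4.6187 = 13.4125 m/s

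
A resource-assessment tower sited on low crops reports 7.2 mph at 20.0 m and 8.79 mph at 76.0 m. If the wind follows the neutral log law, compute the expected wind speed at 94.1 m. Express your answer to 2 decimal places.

9.04 mph

Log law: V ∝ ln(z/z₀). From the pair, with r = V₁/V₂ = 0.81911,
ln z₀ = (ln z₁ − r·ln z₂)/(1 − r) = (2.9957 − 0.81911×4.3307)/0.18089 = -3.0496 → z₀ = 0.04738 m
V₃ = V₁ · ln(z₃/z₀)/ln(z₁/z₀) = 7.2 × 7.5939/6.0453 = 9.0444 mph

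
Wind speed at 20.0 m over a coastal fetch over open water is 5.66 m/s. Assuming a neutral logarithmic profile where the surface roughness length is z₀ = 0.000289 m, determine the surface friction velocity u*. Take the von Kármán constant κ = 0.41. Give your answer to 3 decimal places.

u* ≈ 0.208 m/s

Log law: V(z) = (u*/κ) · ln(z/z₀) ⇒ u* = κ · V / ln(z/z₀)
u* = 0.41 × 5.66 / ln(20.0/0.000289) = 0.41 × 5.66 / 11.1448
   = 2.3206 / 11.1448 = 0.2082 m/s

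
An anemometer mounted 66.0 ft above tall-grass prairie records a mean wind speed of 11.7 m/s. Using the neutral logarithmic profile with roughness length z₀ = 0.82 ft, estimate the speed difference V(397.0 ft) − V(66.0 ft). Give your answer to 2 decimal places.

4.78 m/s

Log law: V₂ = V₁ · ln(z₂/z₀)/ln(z₁/z₀) = 11.7 × 6.1824/4.3881 = 16.4841 m/s
ΔV = 16.4841 − 11.7 = 4.7841 m/s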